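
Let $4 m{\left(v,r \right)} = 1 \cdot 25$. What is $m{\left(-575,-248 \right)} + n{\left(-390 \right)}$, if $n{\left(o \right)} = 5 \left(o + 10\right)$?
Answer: $- \frac{7575}{4} \approx -1893.8$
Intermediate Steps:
$m{\left(v,r \right)} = \frac{25}{4}$ ($m{\left(v,r \right)} = \frac{1 \cdot 25}{4} = \frac{1}{4} \cdot 25 = \frac{25}{4}$)
$n{\left(o \right)} = 50 + 5 o$ ($n{\left(o \right)} = 5 \left(10 + o\right) = 50 + 5 o$)
$m{\left(-575,-248 \right)} + n{\left(-390 \right)} = \frac{25}{4} + \left(50 + 5 \left(-390\right)\right) = \frac{25}{4} + \left(50 - 1950\right) = \frac{25}{4} - 1900 = - \frac{7575}{4}$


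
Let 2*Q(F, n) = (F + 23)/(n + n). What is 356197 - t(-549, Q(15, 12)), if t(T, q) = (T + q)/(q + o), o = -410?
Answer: 3498197580/9821 ≈ 3.5620e+5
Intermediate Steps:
Q(F, n) = (23 + F)/(4*n) (Q(F, n) = ((F + 23)/(n + n))/2 = ((23 + F)/((2*n)))/2 = ((23 + F)*(1/(2*n)))/2 = ((23 + F)/(2*n))/2 = (23 + F)/(4*n))
t(T, q) = (T + q)/(-410 + q) (t(T, q) = (T + q)/(q - 410) = (T + q)/(-410 + q))
356197 - t(-549, Q(15, 12)) = 356197 - (-549 + (1/4)*(23 + 15)/12)/(-410 + (1/4)*(23 + 15)/12) = 356197 - (-549 + (1/4)*(1/12)*38)/(-410 + (1/4)*(1/12)*38) = 356197 - (-549 + 19/24)/(-410 + 19/24) = 356197 - (-13157)/((-9821/24)*24) = 356197 - (-24)*(-13157)/(9821*24) = 356197 - 1*13157/9821 = 356197 - 13157/9821 = 3498197580/9821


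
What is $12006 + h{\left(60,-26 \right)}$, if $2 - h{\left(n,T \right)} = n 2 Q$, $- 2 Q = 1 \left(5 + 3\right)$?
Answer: $12488$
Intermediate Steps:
$Q = -4$ ($Q = - \frac{1 \left(5 + 3\right)}{2} = - \frac{1 \cdot 8}{2} = \left(- \frac{1}{2}\right) 8 = -4$)
$h{\left(n,T \right)} = 2 + 8 n$ ($h{\left(n,T \right)} = 2 - n 2 \left(-4\right) = 2 - 2 n \left(-4\right) = 2 - - 8 n = 2 + 8 n$)
$12006 + h{\left(60,-26 \right)} = 12006 + \left(2 + 8 \cdot 60\right) = 12006 + \left(2 + 480\right) = 12006 + 482 = 12488$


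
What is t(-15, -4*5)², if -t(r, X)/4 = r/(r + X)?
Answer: 144/49 ≈ 2.9388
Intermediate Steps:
t(r, X) = -4*r/(X + r) (t(r, X) = -4*r/(r + X) = -4*r/(X + r))
t(-15, -4*5)² = (-4*(-15)/(-4*5 - 15))² = (-4*(-15)/(-20 - 15))² = (-4*(-15)/(-35))² = (-4*(-15)*(-1/35))² = (-12/7)² = 144/49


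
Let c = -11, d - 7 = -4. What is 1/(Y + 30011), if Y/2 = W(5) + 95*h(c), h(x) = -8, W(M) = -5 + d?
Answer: 1/28487 ≈ 3.5104e-5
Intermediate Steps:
d = 3 (d = 7 - 4 = 3)
W(M) = -2 (W(M) = -5 + 3 = -2)
Y = -1524 (Y = 2*(-2 + 95*(-8)) = 2*(-2 - 760) = 2*(-762) = -1524)
1/(Y + 30011) = 1/(-1524 + 30011) = 1/28487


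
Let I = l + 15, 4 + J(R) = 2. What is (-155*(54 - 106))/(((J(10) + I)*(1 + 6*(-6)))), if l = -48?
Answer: 1612/245 ≈ 6.5796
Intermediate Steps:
J(R) = -2 (J(R) = -4 + 2 = -2)
I = -33 (I = -48 + 15 = -33)
(-155*(54 - 106))/(((J(10) + I)*(1 + 6*(-6)))) = (-155*(54 - 106))/(((-2 - 33)*(1 + 6*(-6)))) = (-155*(-52))/((-35*(1 - 36))) = 8060/((-35*(-35))) = 8060/1225 = 8060*(1/1225) = 1612/245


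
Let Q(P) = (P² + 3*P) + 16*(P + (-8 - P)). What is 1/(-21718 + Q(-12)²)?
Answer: -1/21318 ≈ -4.6909e-5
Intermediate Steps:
Q(P) = -128 + P² + 3*P (Q(P) = (P² + 3*P) + 16*(-8) = (P² + 3*P) - 128 = -128 + P² + 3*P)
1/(-21718 + Q(-12)²) = 1/(-21718 + (-128 + (-12)² + 3*(-12))²) = 1/(-21718 + (-128 + 144 - 36)²) = 1/(-21718 + (-20)²) = 1/(-21718 + 400) = 1/(-21318) = -1/21318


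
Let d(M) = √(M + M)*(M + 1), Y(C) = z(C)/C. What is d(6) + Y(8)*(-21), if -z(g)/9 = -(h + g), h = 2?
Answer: -945/4 + 14*√3 ≈ -212.00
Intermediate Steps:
z(g) = 18 + 9*g (z(g) = -(-9)*(2 + g) = -9*(-2 - g) = 18 + 9*g)
Y(C) = (18 + 9*C)/C
d(M) = √2*√M*(1 + M) (d(M) = √(2*M)*(1 + M) = (√2*√M)*(1 + M) = √2*√M*(1 + M))
d(6) + Y(8)*(-21) = √2*√6*(1 + 6) + (9 + 18/8)*(-21) = √2*√6*7 + (9 + 18*(⅛))*(-21) = 14*√3 + (9 + 9/4)*(-21) = 14*√3 + (45/4)*(-21) = 14*√3 - 945/4 = -945/4 + 14*√3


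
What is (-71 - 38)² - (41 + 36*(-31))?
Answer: 12956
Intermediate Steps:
(-71 - 38)² - (41 + 36*(-31)) = (-109)² - (41 - 1116) = 11881 - 1*(-1075) = 11881 + 1075 = 12956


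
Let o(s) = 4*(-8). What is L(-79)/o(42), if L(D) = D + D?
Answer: 79/16 ≈ 4.9375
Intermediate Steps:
L(D) = 2*D
o(s) = -32
L(-79)/o(42) = (2*(-79))/(-32) = -158*(-1/32) = 79/16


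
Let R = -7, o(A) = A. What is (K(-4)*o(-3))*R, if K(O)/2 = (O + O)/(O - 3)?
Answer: 48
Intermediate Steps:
K(O) = 4*O/(-3 + O) (K(O) = 2*((O + O)/(O - 3)) = 2*((2*O)/(-3 + O)) = 2*(2*O/(-3 + O)) = 4*O/(-3 + O))
(K(-4)*o(-3))*R = ((4*(-4)/(-3 - 4))*(-3))*(-7) = ((4*(-4)/(-7))*(-3))*(-7) = ((4*(-4)*(-⅐))*(-3))*(-7) = ((16/7)*(-3))*(-7) = -48/7*(-7) = 48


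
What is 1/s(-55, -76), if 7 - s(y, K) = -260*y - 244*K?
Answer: -1/32837 ≈ -3.0453e-5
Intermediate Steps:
s(y, K) = 7 + 244*K + 260*y (s(y, K) = 7 - (-260*y - 244*K) = 7 + (244*K + 260*y) = 7 + 244*K + 260*y)
1/s(-55, -76) = 1/(7 + 244*(-76) + 260*(-55)) = 1/(7 - 18544 - 14300) = 1/(-32837) = -1/32837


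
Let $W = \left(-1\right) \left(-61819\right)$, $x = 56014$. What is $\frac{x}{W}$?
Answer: $\frac{56014}{61819} \approx 0.9061$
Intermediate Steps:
$W = 61819$
$\frac{x}{W} = \frac{56014}{61819}$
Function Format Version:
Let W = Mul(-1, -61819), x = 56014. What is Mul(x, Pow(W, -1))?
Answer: Rational(56014, 61819) ≈ 0.90610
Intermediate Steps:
W = 61819
Mul(x, Pow(W, -1)) = Mul(56014, Pow(61819, -1)) = Mul(56014, Rational(1, 61819)) = Rational(56014, 61819)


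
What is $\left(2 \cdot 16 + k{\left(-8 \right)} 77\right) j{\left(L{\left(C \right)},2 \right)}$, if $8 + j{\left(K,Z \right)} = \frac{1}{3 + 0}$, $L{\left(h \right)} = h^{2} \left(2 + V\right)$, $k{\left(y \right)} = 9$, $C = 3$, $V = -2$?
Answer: $- \frac{16675}{3} \approx -5558.3$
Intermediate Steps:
$L{\left(h \right)} = 0$ ($L{\left(h \right)} = h^{2} \left(2 - 2\right) = h^{2} \cdot 0 = 0$)
$j{\left(K,Z \right)} = - \frac{23}{3}$ ($j{\left(K,Z \right)} = -8 + \frac{1}{3 + 0} = -8 + \frac{1}{3} = - \frac{23}{3}$)
$\left(2 \cdot 16 + k{\left(-8 \right)} 77\right) j{\left(L{\left(C \right)},2 \right)} = \left(2 \cdot 16 + 9 \cdot 77\right) \left(- \frac{23}{3}\right) = \left(32 + 693\right) \left(- \frac{23}{3}\right) = 725 \left(- \frac{23}{3}\right) = - \frac{16675}{3}$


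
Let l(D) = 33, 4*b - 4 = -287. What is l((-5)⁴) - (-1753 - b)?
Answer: 6861/4 ≈ 1715.3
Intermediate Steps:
b = -283/4 (b = 1 + (¼)*(-287) = 1 - 287/4 = -283/4 ≈ -70.750)
l((-5)⁴) - (-1753 - b) = 33 - (-1753 - 1*(-283/4)) = 33 - (-1753 + 283/4) = 33 - 1*(-6729/4) = 33 + 6729/4 = 6861/4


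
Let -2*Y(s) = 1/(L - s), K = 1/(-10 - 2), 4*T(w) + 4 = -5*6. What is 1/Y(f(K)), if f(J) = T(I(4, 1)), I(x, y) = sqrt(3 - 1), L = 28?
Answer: -73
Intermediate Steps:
I(x, y) = sqrt(2)
T(w) = -17/2 (T(w) = -1 + (-5*6)/4 = -1 + (1/4)*(-30) = -1 - 15/2 = -17/2)
K = -1/12 (K = 1/(-12) = -1/12 ≈ -0.083333)
f(J) = -17/2
Y(s) = -1/(2*(28 - s))
1/Y(f(K)) = 1/(1/(2*(-28 - 17/2))) = 1/(1/(2*(-73/2))) = 1/((1/2)*(-2/73)) = 1/(-1/73) = -73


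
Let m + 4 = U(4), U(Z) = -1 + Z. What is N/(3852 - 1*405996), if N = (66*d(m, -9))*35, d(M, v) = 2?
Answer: -385/33512 ≈ -0.011488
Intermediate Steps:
m = -1 (m = -4 + (-1 + 4) = -4 + 3 = -1)
N = 4620 (N = (66*2)*35 = 132*35 = 4620)
N/(3852 - 1*405996) = 4620/(3852 - 1*405996) = 4620/(3852 - 405996) = 4620/(-402144) = 4620*(-1/402144) = -385/33512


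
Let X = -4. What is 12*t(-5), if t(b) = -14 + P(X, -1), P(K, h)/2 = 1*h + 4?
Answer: -96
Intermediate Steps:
P(K, h) = 8 + 2*h (P(K, h) = 2*(1*h + 4) = 2*(h + 4) = 2*(4 + h) = 8 + 2*h)
t(b) = -8 (t(b) = -14 + (8 + 2*(-1)) = -14 + (8 - 2) = -14 + 6 = -8)
12*t(-5) = 12*(-8) = -96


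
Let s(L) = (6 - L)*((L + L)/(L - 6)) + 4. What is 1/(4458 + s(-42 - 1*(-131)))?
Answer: 1/4284 ≈ 0.00023343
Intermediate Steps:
s(L) = 4 + 2*L*(6 - L)/(-6 + L) (s(L) = (6 - L)*((2*L)/(-6 + L)) + 4 = (6 - L)*(2*L/(-6 + L)) + 4 = 2*L*(6 - L)/(-6 + L) + 4 = 4 + 2*L*(6 - L)/(-6 + L))
1/(4458 + s(-42 - 1*(-131))) = 1/(4458 + (4 - 2*(-42 - 1*(-131)))) = 1/(4458 + (4 - 2*(-42 + 131))) = 1/(4458 + (4 - 2*89)) = 1/(4458 + (4 - 178)) = 1/(4458 - 174) = 1/4284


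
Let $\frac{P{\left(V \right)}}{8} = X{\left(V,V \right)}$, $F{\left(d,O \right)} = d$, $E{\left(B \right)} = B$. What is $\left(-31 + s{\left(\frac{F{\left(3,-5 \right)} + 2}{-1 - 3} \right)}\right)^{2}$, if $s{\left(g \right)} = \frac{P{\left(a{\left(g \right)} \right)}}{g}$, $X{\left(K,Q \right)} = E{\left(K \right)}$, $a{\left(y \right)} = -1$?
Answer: $\frac{15129}{25} \approx 605.16$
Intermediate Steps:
$X{\left(K,Q \right)} = K$
$P{\left(V \right)} = 8 V$
$s{\left(g \right)} = - \frac{8}{g}$ ($s{\left(g \right)} = \frac{8 \left(-1\right)}{g} = - \frac{8}{g}$)
$\left(-31 + s{\left(\frac{F{\left(3,-5 \right)} + 2}{-1 - 3} \right)}\right)^{2} = \left(-31 - \frac{8}{\left(3 + 2\right) \frac{1}{-1 - 3}}\right)^{2} = \left(-31 - \frac{8}{5 \frac{1}{-4}}\right)^{2} = \left(-31 - \frac{8}{5 \left(- \frac{1}{4}\right)}\right)^{2} = \left(-31 - \frac{8}{- \frac{5}{4}}\right)^{2} = \left(-31 - - \frac{32}{5}\right)^{2} = \left(-31 + \frac{32}{5}\right)^{2} = \left(- \frac{123}{5}\right)^{2} = \frac{15129}{25}$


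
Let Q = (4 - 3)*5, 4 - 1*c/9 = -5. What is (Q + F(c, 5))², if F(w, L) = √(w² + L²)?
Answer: (5 + √6586)² ≈ 7422.5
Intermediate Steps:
c = 81 (c = 36 - 9*(-5) = 36 + 45 = 81)
Q = 5 (Q = 1*5 = 5)
F(w, L) = √(L² + w²)
(Q + F(c, 5))² = (5 + √(5² + 81²))² = (5 + √(25 + 6561))² = (5 + √6586)²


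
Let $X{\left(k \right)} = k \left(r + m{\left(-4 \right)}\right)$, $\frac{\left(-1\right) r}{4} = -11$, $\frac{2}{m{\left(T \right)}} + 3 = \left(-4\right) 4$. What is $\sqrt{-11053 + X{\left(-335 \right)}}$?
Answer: $\frac{i \sqrt{9298543}}{19} \approx 160.49 i$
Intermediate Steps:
$m{\left(T \right)} = - \frac{2}{19}$ ($m{\left(T \right)} = \frac{2}{-3 - 16} = \frac{2}{-19} = 2 \left(- \frac{1}{19}\right) = - \frac{2}{19}$)
$r = 44$ ($r = \left(-4\right) \left(-11\right) = 44$)
$X{\left(k \right)} = \frac{834 k}{19}$ ($X{\left(k \right)} = k \left(44 - \frac{2}{19}\right) = k \frac{834}{19} = \frac{834 k}{19}$)
$\sqrt{-11053 + X{\left(-335 \right)}} = \sqrt{-11053 + \frac{834}{19} \left(-335\right)} = \sqrt{-11053 - \frac{279390}{19}} = \sqrt{- \frac{489397}{19}} = \frac{i \sqrt{9298543}}{19}$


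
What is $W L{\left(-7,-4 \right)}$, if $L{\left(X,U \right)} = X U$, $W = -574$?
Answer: $-16072$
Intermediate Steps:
$L{\left(X,U \right)} = U X$
$W L{\left(-7,-4 \right)} = - 574 \left(\left(-4\right) \left(-7\right)\right) = \left(-574\right) 28 = -16072$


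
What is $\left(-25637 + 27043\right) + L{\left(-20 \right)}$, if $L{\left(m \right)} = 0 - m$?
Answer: $1426$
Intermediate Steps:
$L{\left(m \right)} = - m$
$\left(-25637 + 27043\right) + L{\left(-20 \right)} = \left(-25637 + 27043\right) - -20 = 1406 + 20 = 1426$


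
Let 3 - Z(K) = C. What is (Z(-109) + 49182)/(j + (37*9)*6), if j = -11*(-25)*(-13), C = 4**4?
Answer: -48929/1577 ≈ -31.027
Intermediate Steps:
C = 256
Z(K) = -253 (Z(K) = 3 - 1*256 = 3 - 256 = -253)
j = -3575 (j = 275*(-13) = -3575)
(Z(-109) + 49182)/(j + (37*9)*6) = (-253 + 49182)/(-3575 + (37*9)*6) = 48929/(-3575 + 333*6) = 48929/(-3575 + 1998) = 48929/(-1577) = 48929*(-1/1577) = -48929/1577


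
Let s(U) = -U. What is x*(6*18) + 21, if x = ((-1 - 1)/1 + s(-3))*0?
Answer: 21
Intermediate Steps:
x = 0 (x = ((-1 - 1)/1 - 1*(-3))*0 = (-2*1 + 3)*0 = (-2 + 3)*0 = 1*0 = 0)
x*(6*18) + 21 = 0*(6*18) + 21 = 0*108 + 21 = 0 + 21 = 21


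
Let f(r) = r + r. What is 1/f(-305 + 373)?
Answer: 1/136 ≈ 0.0073529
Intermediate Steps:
f(r) = 2*r
1/f(-305 + 373) = 1/(2*(-305 + 373)) = 1/(2*68) = 1/136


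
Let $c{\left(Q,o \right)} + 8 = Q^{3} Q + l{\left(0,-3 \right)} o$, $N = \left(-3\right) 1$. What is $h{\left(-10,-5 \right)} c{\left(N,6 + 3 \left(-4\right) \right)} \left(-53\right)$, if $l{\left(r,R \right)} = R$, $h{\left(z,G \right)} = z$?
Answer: $48230$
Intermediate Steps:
$N = -3$
$c{\left(Q,o \right)} = -8 + Q^{4} - 3 o$ ($c{\left(Q,o \right)} = -8 + \left(Q^{3} Q - 3 o\right) = -8 + \left(Q^{4} - 3 o\right) = -8 + Q^{4} - 3 o$)
$h{\left(-10,-5 \right)} c{\left(N,6 + 3 \left(-4\right) \right)} \left(-53\right) = - 10 \left(-8 + \left(-3\right)^{4} - 3 \left(6 + 3 \left(-4\right)\right)\right) \left(-53\right) = - 10 \left(-8 + 81 - 3 \left(6 - 12\right)\right) \left(-53\right) = - 10 \left(-8 + 81 - -18\right) \left(-53\right) = - 10 \left(-8 + 81 + 18\right) \left(-53\right) = \left(-10\right) 91 \left(-53\right) = \left(-910\right) \left(-53\right) = 48230$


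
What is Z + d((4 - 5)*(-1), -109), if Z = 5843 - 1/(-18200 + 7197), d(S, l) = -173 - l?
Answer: 63586338/11003 ≈ 5779.0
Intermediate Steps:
Z = 64290530/11003 (Z = 5843 - 1/(-11003) = 5843 - 1*(-1/11003) = 5843 + 1/11003 = 64290530/11003 ≈ 5843.0)
Z + d((4 - 5)*(-1), -109) = 64290530/11003 + (-173 - 1*(-109)) = 64290530/11003 + (-173 + 109) = 64290530/11003 - 64 = 63586338/11003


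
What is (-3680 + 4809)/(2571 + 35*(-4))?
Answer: 1129/2431 ≈ 0.46442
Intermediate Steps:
(-3680 + 4809)/(2571 + 35*(-4)) = 1129/(2571 - 140) = 1129/2431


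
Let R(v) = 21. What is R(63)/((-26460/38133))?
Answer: -4237/140 ≈ -30.264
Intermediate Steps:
R(63)/((-26460/38133)) = 21/((-26460/38133)) = 21/((-26460*1/38133)) = 21/(-2940/4237) = 21*(-4237/2940) = -4237/140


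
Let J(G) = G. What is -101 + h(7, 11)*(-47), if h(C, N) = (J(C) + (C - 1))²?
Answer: -8044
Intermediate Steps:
h(C, N) = (-1 + 2*C)² (h(C, N) = (C + (C - 1))² = (C + (-1 + C))² = (-1 + 2*C)²)
-101 + h(7, 11)*(-47) = -101 + (-1 + 2*7)²*(-47) = -101 + (-1 + 14)²*(-47) = -101 + 13²*(-47) = -101 + 169*(-47) = -101 - 7943 = -8044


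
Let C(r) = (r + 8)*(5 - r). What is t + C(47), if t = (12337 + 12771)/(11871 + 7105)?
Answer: -10952363/4744 ≈ -2308.7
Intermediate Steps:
C(r) = (5 - r)*(8 + r) (C(r) = (8 + r)*(5 - r) = (5 - r)*(8 + r))
t = 6277/4744 (t = 25108/18976 = 25108*(1/18976) = 6277/4744 ≈ 1.3231)
t + C(47) = 6277/4744 + (40 - 1*47² - 3*47) = 6277/4744 + (40 - 1*2209 - 141) = 6277/4744 + (40 - 2209 - 141) = 6277/4744 - 2310 = -10952363/4744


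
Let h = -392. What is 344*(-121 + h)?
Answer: -176472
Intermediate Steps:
344*(-121 + h) = 344*(-121 - 392) = 344*(-513) = -176472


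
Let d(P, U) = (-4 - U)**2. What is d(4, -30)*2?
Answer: 1352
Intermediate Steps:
d(4, -30)*2 = (4 - 30)**2*2 = (-26)**2*2 = 676*2 = 1352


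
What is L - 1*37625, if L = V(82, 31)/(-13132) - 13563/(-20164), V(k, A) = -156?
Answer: -2490669937775/66198412 ≈ -37624.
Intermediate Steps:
L = 45313725/66198412 (L = -156/(-13132) - 13563/(-20164) = -156*(-1/13132) - 13563*(-1/20164) = 39/3283 + 13563/20164 = 45313725/66198412 ≈ 0.68451)
L - 1*37625 = 45313725/66198412 - 1*37625 = 45313725/66198412 - 37625 = -2490669937775/66198412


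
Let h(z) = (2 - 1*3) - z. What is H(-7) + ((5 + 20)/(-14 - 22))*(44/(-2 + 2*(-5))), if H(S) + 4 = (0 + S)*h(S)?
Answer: -4693/108 ≈ -43.454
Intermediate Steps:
h(z) = -1 - z (h(z) = (2 - 3) - z = -1 - z)
H(S) = -4 + S*(-1 - S) (H(S) = -4 + (0 + S)*(-1 - S) = -4 + S*(-1 - S))
H(-7) + ((5 + 20)/(-14 - 22))*(44/(-2 + 2*(-5))) = (-4 - 1*(-7)*(1 - 7)) + ((5 + 20)/(-14 - 22))*(44/(-2 + 2*(-5))) = (-4 - 1*(-7)*(-6)) + (25/(-36))*(44/(-2 - 10)) = (-4 - 42) + (25*(-1/36))*(44/(-12)) = -46 - 275*(-1)/(9*12) = -46 - 25/36*(-11/3) = -46 + 275/108 = -4693/108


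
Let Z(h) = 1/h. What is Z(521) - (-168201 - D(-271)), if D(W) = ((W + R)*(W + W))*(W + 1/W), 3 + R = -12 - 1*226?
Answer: -39093968046/521 ≈ -7.5036e+7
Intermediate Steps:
R = -241 (R = -3 + (-12 - 1*226) = -3 + (-12 - 226) = -3 - 238 = -241)
D(W) = 2*W*(-241 + W)*(W + 1/W) (D(W) = ((W - 241)*(W + W))*(W + 1/W) = ((-241 + W)*(2*W))*(W + 1/W) = (2*W*(-241 + W))*(W + 1/W) = 2*W*(-241 + W)*(W + 1/W))
Z(521) - (-168201 - D(-271)) = 1/521 - (-168201 - (-482 - 482*(-271)² + 2*(-271) + 2*(-271)³)) = 1/521 - (-168201 - (-482 - 482*73441 - 542 + 2*(-19902511))) = 1/521 - (-168201 - (-482 - 35398562 - 542 - 39805022)) = 1/521 - (-168201 - 1*(-75204608)) = 1/521 - (-168201 + 75204608) = 1/521 - 1*75036407 = 1/521 - 75036407 = -39093968046/521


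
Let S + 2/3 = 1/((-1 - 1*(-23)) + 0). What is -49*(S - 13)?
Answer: 44051/66 ≈ 667.44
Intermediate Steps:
S = -41/66 (S = -⅔ + 1/((-1 - 1*(-23)) + 0) = -⅔ + 1/((-1 + 23) + 0) = -⅔ + 1/(22 + 0) = -⅔ + 1/22 = -41/66 ≈ -0.62121)
-49*(S - 13) = -49*(-41/66 - 13) = -49*(-899/66) = 44051/66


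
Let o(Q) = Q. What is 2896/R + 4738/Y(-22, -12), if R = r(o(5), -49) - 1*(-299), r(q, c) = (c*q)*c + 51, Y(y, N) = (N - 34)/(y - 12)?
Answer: 43270106/12355 ≈ 3502.2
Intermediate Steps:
Y(y, N) = (-34 + N)/(-12 + y)
r(q, c) = 51 + q*c**2 (r(q, c) = q*c**2 + 51 = 51 + q*c**2)
R = 12355 (R = (51 + 5*(-49)**2) - 1*(-299) = (51 + 5*2401) + 299 = (51 + 12005) + 299 = 12056 + 299 = 12355)
2896/R + 4738/Y(-22, -12) = 2896/12355 + 4738/(((-34 - 12)/(-12 - 22))) = 2896*(1/12355) + 4738/((-46/(-34))) = 2896/12355 + 4738/((-1/34*(-46))) = 2896/12355 + 4738/(23/17) = 2896/12355 + 4738*(17/23) = 2896/12355 + 3502 = 43270106/12355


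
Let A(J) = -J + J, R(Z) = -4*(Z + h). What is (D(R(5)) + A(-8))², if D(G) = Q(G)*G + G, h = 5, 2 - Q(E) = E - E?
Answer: 14400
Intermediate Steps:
Q(E) = 2 (Q(E) = 2 - (E - E) = 2 - 1*0 = 2 + 0 = 2)
R(Z) = -20 - 4*Z (R(Z) = -4*(Z + 5) = -4*(5 + Z) = -20 - 4*Z)
A(J) = 0
D(G) = 3*G (D(G) = 2*G + G = 3*G)
(D(R(5)) + A(-8))² = (3*(-20 - 4*5) + 0)² = (3*(-20 - 20) + 0)² = (3*(-40) + 0)² = (-120 + 0)² = (-120)² = 14400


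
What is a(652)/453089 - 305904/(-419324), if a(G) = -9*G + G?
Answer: 34103635868/47497772959 ≈ 0.71801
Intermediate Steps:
a(G) = -8*G
a(652)/453089 - 305904/(-419324) = -8*652/453089 - 305904/(-419324) = -5216*1/453089 - 305904*(-1/419324) = -5216/453089 + 76476/104831 = 34103635868/47497772959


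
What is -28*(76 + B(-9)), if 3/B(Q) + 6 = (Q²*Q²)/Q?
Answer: -74476/35 ≈ -2127.9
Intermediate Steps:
B(Q) = 3/(-6 + Q³) (B(Q) = 3/(-6 + (Q²*Q²)/Q) = 3/(-6 + Q⁴/Q) = 3/(-6 + Q³))
-28*(76 + B(-9)) = -28*(76 + 3/(-6 + (-9)³)) = -28*(76 + 3/(-6 - 729)) = -28*(76 + 3/(-735)) = -28*(76 + 3*(-1/735)) = -28*(76 - 1/245) = -28*18619/245 = -74476/35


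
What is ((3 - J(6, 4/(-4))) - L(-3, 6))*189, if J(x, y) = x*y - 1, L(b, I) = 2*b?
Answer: 3024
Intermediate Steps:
J(x, y) = -1 + x*y
((3 - J(6, 4/(-4))) - L(-3, 6))*189 = ((3 - (-1 + 6*(4/(-4)))) - 2*(-3))*189 = ((3 - (-1 + 6*(4*(-¼)))) - 1*(-6))*189 = ((3 - (-1 + 6*(-1))) + 6)*189 = ((3 - (-1 - 6)) + 6)*189 = ((3 - 1*(-7)) + 6)*189 = ((3 + 7) + 6)*189 = (10 + 6)*189 = 16*189 = 3024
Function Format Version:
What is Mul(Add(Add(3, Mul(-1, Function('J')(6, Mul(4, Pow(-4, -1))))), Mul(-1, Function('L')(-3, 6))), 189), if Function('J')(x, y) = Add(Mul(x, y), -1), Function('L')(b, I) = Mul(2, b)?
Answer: 3024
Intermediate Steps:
Function('J')(x, y) = Add(-1, Mul(x, y))
Mul(Add(Add(3, Mul(-1, Function('J')(6, Mul(4, Pow(-4, -1))))), Mul(-1, Function('L')(-3, 6))), 189) = Mul(Add(Add(3, Mul(-1, Add(-1, Mul(6, Mul(4, Pow(-4, -1)))))), Mul(-1, Mul(2, -3))), 189) = Mul(Add(Add(3, Mul(-1, Add(-1, Mul(6, Mul(4, Rational(-1, 4)))))), Mul(-1, -6)), 189) = Mul(Add(Add(3, Mul(-1, Add(-1, Mul(6, -1)))), 6), 189) = Mul(Add(Add(3, Mul(-1, Add(-1, -6))), 6), 189) = Mul(Add(Add(3, Mul(-1, -7)), 6), 189) = Mul(Add(Add(3, 7), 6), 189) = Mul(Add(10, 6), 189) = Mul(16, 189) = 3024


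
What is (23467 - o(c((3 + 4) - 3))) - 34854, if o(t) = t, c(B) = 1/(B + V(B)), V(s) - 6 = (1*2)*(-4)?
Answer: -22775/2 ≈ -11388.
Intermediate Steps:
V(s) = -2 (V(s) = 6 + (1*2)*(-4) = 6 + 2*(-4) = 6 - 8 = -2)
c(B) = 1/(-2 + B) (c(B) = 1/(B - 2) = 1/(-2 + B))
(23467 - o(c((3 + 4) - 3))) - 34854 = (23467 - 1/(-2 + ((3 + 4) - 3))) - 34854 = (23467 - 1/(-2 + (7 - 3))) - 34854 = (23467 - 1/(-2 + 4)) - 34854 = (23467 - 1/2) - 34854 = (23467 - 1*½) - 34854 = (23467 - ½) - 34854 = 46933/2 - 34854 = -22775/2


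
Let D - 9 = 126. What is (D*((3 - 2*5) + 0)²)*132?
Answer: 873180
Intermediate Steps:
D = 135 (D = 9 + 126 = 135)
(D*((3 - 2*5) + 0)²)*132 = (135*((3 - 2*5) + 0)²)*132 = (135*((3 - 10) + 0)²)*132 = (135*(-7 + 0)²)*132 = (135*(-7)²)*132 = (135*49)*132 = 6615*132 = 873180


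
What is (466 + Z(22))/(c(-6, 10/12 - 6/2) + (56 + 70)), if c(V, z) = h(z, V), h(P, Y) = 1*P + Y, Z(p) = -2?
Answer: 2784/707 ≈ 3.9378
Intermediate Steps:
h(P, Y) = P + Y
c(V, z) = V + z (c(V, z) = z + V = V + z)
(466 + Z(22))/(c(-6, 10/12 - 6/2) + (56 + 70)) = (466 - 2)/((-6 + (10/12 - 6/2)) + (56 + 70)) = 464/((-6 + (10*(1/12) - 6*½)) + 126) = 464/((-6 + (⅚ - 3)) + 126) = 464/((-6 - 13/6) + 126) = 464/(-49/6 + 126) = 464/(707/6) = 464*(6/707) = 2784/707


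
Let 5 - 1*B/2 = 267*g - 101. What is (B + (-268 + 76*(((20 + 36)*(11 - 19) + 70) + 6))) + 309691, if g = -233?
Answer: 405785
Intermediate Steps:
B = 124634 (B = 10 - 2*(267*(-233) - 101) = 10 - 2*(-62211 - 101) = 10 - 2*(-62312) = 10 + 124624 = 124634)
(B + (-268 + 76*(((20 + 36)*(11 - 19) + 70) + 6))) + 309691 = (124634 + (-268 + 76*(((20 + 36)*(11 - 19) + 70) + 6))) + 309691 = (124634 + (-268 + 76*((56*(-8) + 70) + 6))) + 309691 = (124634 + (-268 + 76*((-448 + 70) + 6))) + 309691 = (124634 + (-268 + 76*(-378 + 6))) + 309691 = (124634 + (-268 + 76*(-372))) + 309691 = (124634 + (-268 - 28272)) + 309691 = (124634 - 28540) + 309691 = 96094 + 309691 = 405785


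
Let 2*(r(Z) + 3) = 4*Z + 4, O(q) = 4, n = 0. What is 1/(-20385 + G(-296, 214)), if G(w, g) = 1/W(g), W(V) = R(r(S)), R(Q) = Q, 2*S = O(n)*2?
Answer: -7/142694 ≈ -4.9056e-5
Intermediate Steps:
S = 4 (S = (4*2)/2 = (½)*8 = 4)
r(Z) = -1 + 2*Z (r(Z) = -3 + (4*Z + 4)/2 = -3 + (4 + 4*Z)/2 = -3 + (2 + 2*Z) = -1 + 2*Z)
W(V) = 7 (W(V) = -1 + 2*4 = -1 + 8 = 7)
G(w, g) = ⅐ (G(w, g) = 1/7 = ⅐)
1/(-20385 + G(-296, 214)) = 1/(-20385 + ⅐) = 1/(-142694/7) = -7/142694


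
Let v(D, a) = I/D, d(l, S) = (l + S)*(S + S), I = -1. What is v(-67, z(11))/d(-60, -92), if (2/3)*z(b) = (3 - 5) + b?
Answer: 1/1873856 ≈ 5.3366e-7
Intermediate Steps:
z(b) = -3 + 3*b/2 (z(b) = 3*((3 - 5) + b)/2 = 3*(-2 + b)/2 = -3 + 3*b/2)
d(l, S) = 2*S*(S + l) (d(l, S) = (S + l)*(2*S) = 2*S*(S + l))
v(D, a) = -1/D
v(-67, z(11))/d(-60, -92) = (-1/(-67))/((2*(-92)*(-92 - 60))) = (-1*(-1/67))/((2*(-92)*(-152))) = (1/67)/27968 = (1/67)*(1/27968) = 1/1873856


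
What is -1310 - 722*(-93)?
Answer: 65836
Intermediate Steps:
-1310 - 722*(-93) = -1310 + 67146 = 65836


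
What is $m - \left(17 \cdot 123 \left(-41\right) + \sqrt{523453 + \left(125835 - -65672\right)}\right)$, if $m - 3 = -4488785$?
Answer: $-4403051 - 12 \sqrt{4965} \approx -4.4039 \cdot 10^{6}$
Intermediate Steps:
$m = -4488782$ ($m = 3 - 4488785 = -4488782$)
$m - \left(17 \cdot 123 \left(-41\right) + \sqrt{523453 + \left(125835 - -65672\right)}\right) = -4488782 - \left(17 \cdot 123 \left(-41\right) + \sqrt{523453 + \left(125835 - -65672\right)}\right) = -4488782 - \left(2091 \left(-41\right) + \sqrt{523453 + \left(125835 + 65672\right)}\right) = -4488782 - \left(-85731 + \sqrt{523453 + 191507}\right) = -4488782 - \left(-85731 + \sqrt{714960}\right) = -4488782 - \left(-85731 + 12 \sqrt{4965}\right) = -4488782 + \left(85731 - 12 \sqrt{4965}\right) = -4403051 - 12 \sqrt{4965}$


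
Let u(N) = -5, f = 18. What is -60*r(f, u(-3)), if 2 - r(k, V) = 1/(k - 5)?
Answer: -1500/13 ≈ -115.38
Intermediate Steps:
r(k, V) = 2 - 1/(-5 + k) (r(k, V) = 2 - 1/(k - 5) = 2 - 1/(-5 + k))
-60*r(f, u(-3)) = -60*(-11 + 2*18)/(-5 + 18) = -60*(-11 + 36)/13 = -60*25/13 = -1500/13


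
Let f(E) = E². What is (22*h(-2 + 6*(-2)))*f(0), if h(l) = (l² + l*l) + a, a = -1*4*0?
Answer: 0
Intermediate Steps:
a = 0 (a = -4*0 = 0)
h(l) = 2*l² (h(l) = (l² + l*l) + 0 = (l² + l²) + 0 = 2*l² + 0 = 2*l²)
(22*h(-2 + 6*(-2)))*f(0) = (22*(2*(-2 + 6*(-2))²))*0² = (22*(2*(-2 - 12)²))*0 = (22*(2*(-14)²))*0 = (22*(2*196))*0 = (22*392)*0 = 8624*0 = 0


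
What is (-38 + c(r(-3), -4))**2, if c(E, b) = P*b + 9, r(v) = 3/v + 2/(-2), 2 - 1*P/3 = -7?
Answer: 18769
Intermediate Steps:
P = 27 (P = 6 - 3*(-7) = 6 + 21 = 27)
r(v) = -1 + 3/v (r(v) = 3/v + 2*(-1/2) = 3/v - 1 = -1 + 3/v)
c(E, b) = 9 + 27*b (c(E, b) = 27*b + 9 = 9 + 27*b)
(-38 + c(r(-3), -4))**2 = (-38 + (9 + 27*(-4)))**2 = (-38 + (9 - 108))**2 = (-38 - 99)**2 = (-137)**2 = 18769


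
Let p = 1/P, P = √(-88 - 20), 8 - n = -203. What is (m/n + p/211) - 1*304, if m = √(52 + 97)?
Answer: -304 + √149/211 - I*√3/3798 ≈ -303.94 - 0.00045604*I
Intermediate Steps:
n = 211 (n = 8 - 1*(-203) = 8 + 203 = 211)
P = 6*I*√3 (P = √(-108) = 6*I*√3 ≈ 10.392*I)
m = √149 ≈ 12.207
p = -I*√3/18 (p = 1/(6*I*√3) = -I*√3/18 ≈ -0.096225*I)
(m/n + p/211) - 1*304 = (√149/211 - I*√3/18/211) - 1*304 = (√149*(1/211) - I*√3/18*(1/211)) - 304 = (√149/211 - I*√3/3798) - 304 = -304 + √149/211 - I*√3/3798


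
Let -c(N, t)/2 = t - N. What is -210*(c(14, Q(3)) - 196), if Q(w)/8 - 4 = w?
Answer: 58800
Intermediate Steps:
Q(w) = 32 + 8*w
c(N, t) = -2*t + 2*N (c(N, t) = -2*(t - N) = -2*t + 2*N)
-210*(c(14, Q(3)) - 196) = -210*((-2*(32 + 8*3) + 2*14) - 196) = -210*((-2*(32 + 24) + 28) - 196) = -210*((-2*56 + 28) - 196) = -210*((-112 + 28) - 196) = -210*(-84 - 196) = -210*(-280) = 58800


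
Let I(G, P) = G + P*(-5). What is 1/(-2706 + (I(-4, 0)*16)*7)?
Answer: -1/3154 ≈ -0.00031706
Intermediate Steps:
I(G, P) = G - 5*P
1/(-2706 + (I(-4, 0)*16)*7) = 1/(-2706 + ((-4 - 5*0)*16)*7) = 1/(-2706 + ((-4 + 0)*16)*7) = 1/(-2706 - 4*16*7) = 1/(-2706 - 64*7) = 1/(-2706 - 448) = 1/(-3154) = -1/3154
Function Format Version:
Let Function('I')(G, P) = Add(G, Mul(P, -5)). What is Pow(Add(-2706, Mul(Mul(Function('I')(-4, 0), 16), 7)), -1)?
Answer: Rational(-1, 3154) ≈ -0.00031706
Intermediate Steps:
Function('I')(G, P) = Add(G, Mul(-5, P))
Pow(Add(-2706, Mul(Mul(Function('I')(-4, 0), 16), 7)), -1) = Pow(Add(-2706, Mul(Mul(Add(-4, Mul(-5, 0)), 16), 7)), -1) = Pow(Add(-2706, Mul(Mul(Add(-4, 0), 16), 7)), -1) = Pow(Add(-2706, Mul(Mul(-4, 16), 7)), -1) = Pow(Add(-2706, Mul(-64, 7)), -1) = Pow(Add(-2706, -448), -1) = Pow(-3154, -1) = Rational(-1, 3154)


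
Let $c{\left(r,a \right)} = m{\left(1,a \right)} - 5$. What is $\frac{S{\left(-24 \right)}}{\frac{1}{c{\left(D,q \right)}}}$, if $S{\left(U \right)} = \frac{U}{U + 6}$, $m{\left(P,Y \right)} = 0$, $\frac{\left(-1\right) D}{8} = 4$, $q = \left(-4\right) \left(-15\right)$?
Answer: $- \frac{20}{3} \approx -6.6667$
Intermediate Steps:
$q = 60$
$D = -32$ ($D = \left(-8\right) 4 = -32$)
$c{\left(r,a \right)} = -5$ ($c{\left(r,a \right)} = 0 - 5 = -5$)
$S{\left(U \right)} = \frac{U}{6 + U}$
$\frac{S{\left(-24 \right)}}{\frac{1}{c{\left(D,q \right)}}} = \frac{\left(-24\right) \frac{1}{6 - 24}}{\frac{1}{-5}} = \frac{\left(-24\right) \frac{1}{-18}}{- \frac{1}{5}} = \left(-24\right) \left(- \frac{1}{18}\right) \left(-5\right) = \frac{4}{3} \left(-5\right) = - \frac{20}{3}$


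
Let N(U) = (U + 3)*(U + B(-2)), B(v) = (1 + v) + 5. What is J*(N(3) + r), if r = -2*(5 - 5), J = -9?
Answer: -378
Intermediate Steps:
B(v) = 6 + v
r = 0 (r = -2*0 = 0)
N(U) = (3 + U)*(4 + U) (N(U) = (U + 3)*(U + (6 - 2)) = (3 + U)*(U + 4) = (3 + U)*(4 + U))
J*(N(3) + r) = -9*((12 + 3² + 7*3) + 0) = -9*((12 + 9 + 21) + 0) = -9*(42 + 0) = -9*42 = -378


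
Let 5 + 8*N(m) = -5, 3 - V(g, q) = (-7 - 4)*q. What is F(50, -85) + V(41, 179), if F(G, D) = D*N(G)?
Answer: 8313/4 ≈ 2078.3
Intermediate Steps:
V(g, q) = 3 + 11*q (V(g, q) = 3 - (-7 - 4)*q = 3 - (-11)*q = 3 + 11*q)
N(m) = -5/4 (N(m) = -5/8 + (1/8)*(-5) = -5/8 - 5/8 = -5/4)
F(G, D) = -5*D/4 (F(G, D) = D*(-5/4) = -5*D/4)
F(50, -85) + V(41, 179) = -5/4*(-85) + (3 + 11*179) = 425/4 + (3 + 1969) = 425/4 + 1972 = 8313/4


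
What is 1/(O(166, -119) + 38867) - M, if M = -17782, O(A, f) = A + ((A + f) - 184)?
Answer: 691648673/38896 ≈ 17782.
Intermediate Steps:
O(A, f) = -184 + f + 2*A (O(A, f) = A + (-184 + A + f) = -184 + f + 2*A)
1/(O(166, -119) + 38867) - M = 1/((-184 - 119 + 2*166) + 38867) - 1*(-17782) = 1/((-184 - 119 + 332) + 38867) + 17782 = 1/(29 + 38867) + 17782 = 1/38896 + 17782 = 691648673/38896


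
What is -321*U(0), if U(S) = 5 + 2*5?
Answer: -4815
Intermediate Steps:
U(S) = 15 (U(S) = 5 + 10 = 15)
-321*U(0) = -321*15 = -4815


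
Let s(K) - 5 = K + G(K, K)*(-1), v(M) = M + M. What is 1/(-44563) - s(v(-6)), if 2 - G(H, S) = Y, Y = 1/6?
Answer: 2361833/267378 ≈ 8.8333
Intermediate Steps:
Y = ⅙ ≈ 0.16667
G(H, S) = 11/6 (G(H, S) = 2 - 1*⅙ = 2 - ⅙ = 11/6)
v(M) = 2*M
s(K) = 19/6 + K (s(K) = 5 + (K + (11/6)*(-1)) = 5 + (K - 11/6) = 5 + (-11/6 + K) = 19/6 + K)
1/(-44563) - s(v(-6)) = 1/(-44563) - (19/6 + 2*(-6)) = -1/44563 - (19/6 - 12) = -1/44563 - 1*(-53/6) = -1/44563 + 53/6 = 2361833/267378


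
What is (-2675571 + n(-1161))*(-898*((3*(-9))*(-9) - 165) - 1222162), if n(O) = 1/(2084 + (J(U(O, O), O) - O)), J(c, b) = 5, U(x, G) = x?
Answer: 5618256961246147/1625 ≈ 3.4574e+12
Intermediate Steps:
n(O) = 1/(2089 - O) (n(O) = 1/(2084 + (5 - O)) = 1/(2089 - O))
(-2675571 + n(-1161))*(-898*((3*(-9))*(-9) - 165) - 1222162) = (-2675571 + 1/(2089 - 1*(-1161)))*(-898*((3*(-9))*(-9) - 165) - 1222162) = (-2675571 + 1/(2089 + 1161))*(-898*(-27*(-9) - 165) - 1222162) = (-2675571 + 1/3250)*(-898*(243 - 165) - 1222162) = (-2675571 + 1/3250)*(-898*78 - 1222162) = -8695605749*(-70044 - 1222162)/3250 = -8695605749/3250*(-1292206) = 5618256961246147/1625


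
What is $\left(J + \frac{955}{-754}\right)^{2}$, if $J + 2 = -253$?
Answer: $\frac{37335900625}{568516} \approx 65673.0$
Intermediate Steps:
$J = -255$ ($J = -2 - 253 = -255$)
$\left(J + \frac{955}{-754}\right)^{2} = \left(-255 + \frac{955}{-754}\right)^{2} = \left(-255 + 955 \left(- \frac{1}{754}\right)\right)^{2} = \left(-255 - \frac{955}{754}\right)^{2} = \left(- \frac{193225}{754}\right)^{2} = \frac{37335900625}{568516}$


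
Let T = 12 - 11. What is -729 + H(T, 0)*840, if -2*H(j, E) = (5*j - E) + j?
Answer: -3249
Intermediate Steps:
T = 1
H(j, E) = E/2 - 3*j (H(j, E) = -((5*j - E) + j)/2 = -((-E + 5*j) + j)/2 = -(-E + 6*j)/2 = E/2 - 3*j)
-729 + H(T, 0)*840 = -729 + ((½)*0 - 3*1)*840 = -729 + (0 - 3)*840 = -729 - 3*840 = -729 - 2520 = -3249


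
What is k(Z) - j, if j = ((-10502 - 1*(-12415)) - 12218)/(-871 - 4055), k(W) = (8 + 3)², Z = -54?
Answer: 195247/1642 ≈ 118.91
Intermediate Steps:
k(W) = 121 (k(W) = 11² = 121)
j = 3435/1642 (j = ((-10502 + 12415) - 12218)/(-4926) = (1913 - 12218)*(-1/4926) = -10305*(-1/4926) = 3435/1642 ≈ 2.0920)
k(Z) - j = 121 - 1*3435/1642 = 121 - 3435/1642 = 195247/1642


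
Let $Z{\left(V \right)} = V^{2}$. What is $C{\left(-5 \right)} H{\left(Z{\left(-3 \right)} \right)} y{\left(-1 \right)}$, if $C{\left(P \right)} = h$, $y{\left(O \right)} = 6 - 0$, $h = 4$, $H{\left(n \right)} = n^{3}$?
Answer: $17496$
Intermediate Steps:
$y{\left(O \right)} = 6$ ($y{\left(O \right)} = 6 + 0 = 6$)
$C{\left(P \right)} = 4$
$C{\left(-5 \right)} H{\left(Z{\left(-3 \right)} \right)} y{\left(-1 \right)} = 4 \left(\left(-3\right)^{2}\right)^{3} \cdot 6 = 4 \cdot 9^{3} \cdot 6 = 4 \cdot 729 \cdot 6 = 2916 \cdot 6 = 17496$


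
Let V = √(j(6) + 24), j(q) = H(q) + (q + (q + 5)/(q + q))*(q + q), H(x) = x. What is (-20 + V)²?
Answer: (20 - √113)² ≈ 87.794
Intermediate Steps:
j(q) = q + 2*q*(q + (5 + q)/(2*q)) (j(q) = q + (q + (q + 5)/(q + q))*(q + q) = q + (q + (5 + q)/((2*q)))*(2*q) = q + (q + (5 + q)*(1/(2*q)))*(2*q) = q + (q + (5 + q)/(2*q))*(2*q) = q + 2*q*(q + (5 + q)/(2*q)))
V = √113 (V = √((5 + 2*6 + 2*6²) + 24) = √((5 + 12 + 2*36) + 24) = √((5 + 12 + 72) + 24) = √(89 + 24) = √113 ≈ 10.630)
(-20 + V)² = (-20 + √113)²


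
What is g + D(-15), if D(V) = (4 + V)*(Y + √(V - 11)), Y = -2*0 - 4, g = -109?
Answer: -65 - 11*I*√26 ≈ -65.0 - 56.089*I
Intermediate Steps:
Y = -4 (Y = 0 - 4 = -4)
D(V) = (-4 + √(-11 + V))*(4 + V) (D(V) = (4 + V)*(-4 + √(V - 11)) = (4 + V)*(-4 + √(-11 + V)) = (-4 + √(-11 + V))*(4 + V))
g + D(-15) = -109 + (-16 - 4*(-15) + 4*√(-11 - 15) - 15*√(-11 - 15)) = -109 + (-16 + 60 + 4*√(-26) - 15*I*√26) = -109 + (-16 + 60 + 4*(I*√26) - 15*I*√26) = -109 + (-16 + 60 + 4*I*√26 - 15*I*√26) = -109 + (44 - 11*I*√26) = -65 - 11*I*√26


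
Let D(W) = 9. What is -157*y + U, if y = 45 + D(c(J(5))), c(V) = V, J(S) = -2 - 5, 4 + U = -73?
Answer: -8555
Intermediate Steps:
U = -77 (U = -4 - 73 = -77)
J(S) = -7
y = 54 (y = 45 + 9 = 54)
-157*y + U = -157*54 - 77 = -8478 - 77 = -8555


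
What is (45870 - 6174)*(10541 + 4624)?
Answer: 601989840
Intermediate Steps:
(45870 - 6174)*(10541 + 4624) = 39696*15165 = 601989840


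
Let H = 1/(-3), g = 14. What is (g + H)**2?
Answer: 1681/9 ≈ 186.78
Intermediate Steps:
H = -1/3 ≈ -0.33333
(g + H)**2 = (14 - 1/3)**2 = (41/3)**2 = 1681/9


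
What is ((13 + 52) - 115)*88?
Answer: -4400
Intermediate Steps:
((13 + 52) - 115)*88 = (65 - 115)*88 = -50*88 = -4400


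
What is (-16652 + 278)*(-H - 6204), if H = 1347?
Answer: 123640074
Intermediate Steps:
(-16652 + 278)*(-H - 6204) = (-16652 + 278)*(-1*1347 - 6204) = -16374*(-1347 - 6204) = -16374*(-7551) = 123640074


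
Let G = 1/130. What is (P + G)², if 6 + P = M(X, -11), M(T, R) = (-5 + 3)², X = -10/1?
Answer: 67081/16900 ≈ 3.9693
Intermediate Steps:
X = -10 (X = -10*1 = -10)
M(T, R) = 4 (M(T, R) = (-2)² = 4)
P = -2 (P = -6 + 4 = -2)
G = 1/130 ≈ 0.0076923
(P + G)² = (-2 + 1/130)² = (-259/130)² = 67081/16900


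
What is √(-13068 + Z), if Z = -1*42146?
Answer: I*√55214 ≈ 234.98*I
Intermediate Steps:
Z = -42146
√(-13068 + Z) = √(-13068 - 42146) = √(-55214) = I*√55214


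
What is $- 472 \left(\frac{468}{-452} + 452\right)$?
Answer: $- \frac{24052648}{113} \approx -2.1286 \cdot 10^{5}$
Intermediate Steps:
$- 472 \left(\frac{468}{-452} + 452\right) = - 472 \left(468 \left(- \frac{1}{452}\right) + 452\right) = - 472 \left(- \frac{117}{113} + 452\right) = \left(-472\right) \frac{50959}{113} = - \frac{24052648}{113}$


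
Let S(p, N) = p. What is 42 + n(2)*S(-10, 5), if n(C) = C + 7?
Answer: -48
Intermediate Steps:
n(C) = 7 + C
42 + n(2)*S(-10, 5) = 42 + (7 + 2)*(-10) = 42 + 9*(-10) = 42 - 90 = -48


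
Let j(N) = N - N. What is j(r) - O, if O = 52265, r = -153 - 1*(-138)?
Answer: -52265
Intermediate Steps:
r = -15 (r = -153 + 138 = -15)
j(N) = 0
j(r) - O = 0 - 1*52265 = 0 - 52265 = -52265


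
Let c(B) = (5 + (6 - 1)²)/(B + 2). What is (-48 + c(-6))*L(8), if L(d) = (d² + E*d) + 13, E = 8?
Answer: -15651/2 ≈ -7825.5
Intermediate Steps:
c(B) = 30/(2 + B) (c(B) = (5 + 5²)/(2 + B) = (5 + 25)/(2 + B) = 30/(2 + B))
L(d) = 13 + d² + 8*d (L(d) = (d² + 8*d) + 13 = 13 + d² + 8*d)
(-48 + c(-6))*L(8) = (-48 + 30/(2 - 6))*(13 + 8² + 8*8) = (-48 + 30/(-4))*(13 + 64 + 64) = (-48 + 30*(-¼))*141 = (-48 - 15/2)*141 = -111/2*141 = -15651/2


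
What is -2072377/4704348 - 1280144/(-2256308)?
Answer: 336580515499/2653614506796 ≈ 0.12684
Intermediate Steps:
-2072377/4704348 - 1280144/(-2256308) = -2072377*1/4704348 - 1280144*(-1/2256308) = -2072377/4704348 + 320036/564077 = 336580515499/2653614506796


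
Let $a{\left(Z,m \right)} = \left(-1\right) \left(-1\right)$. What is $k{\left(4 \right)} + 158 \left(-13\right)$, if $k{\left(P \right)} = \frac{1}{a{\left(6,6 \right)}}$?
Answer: $-2053$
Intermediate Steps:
$a{\left(Z,m \right)} = 1$
$k{\left(P \right)} = 1$ ($k{\left(P \right)} = 1^{-1} = 1$)
$k{\left(4 \right)} + 158 \left(-13\right) = 1 + 158 \left(-13\right) = 1 - 2054 = -2053$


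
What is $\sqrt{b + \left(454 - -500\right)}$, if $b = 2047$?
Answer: $\sqrt{3001} \approx 54.781$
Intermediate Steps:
$\sqrt{b + \left(454 - -500\right)} = \sqrt{2047 + \left(454 - -500\right)} = \sqrt{2047 + \left(454 + 500\right)} = \sqrt{2047 + 954} = \sqrt{3001}$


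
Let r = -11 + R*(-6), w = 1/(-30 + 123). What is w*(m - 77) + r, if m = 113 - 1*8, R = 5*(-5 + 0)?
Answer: 12955/93 ≈ 139.30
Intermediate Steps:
R = -25 (R = 5*(-5) = -25)
w = 1/93 ≈ 0.010753
r = 139 (r = -11 - 25*(-6) = -11 + 150 = 139)
m = 105 (m = 113 - 8 = 105)
w*(m - 77) + r = (105 - 77)/93 + 139 = (1/93)*28 + 139 = 28/93 + 139 = 12955/93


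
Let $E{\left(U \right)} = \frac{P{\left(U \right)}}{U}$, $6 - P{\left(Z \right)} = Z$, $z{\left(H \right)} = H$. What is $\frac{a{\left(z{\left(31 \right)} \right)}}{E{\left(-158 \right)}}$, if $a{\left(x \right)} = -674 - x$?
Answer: $\frac{55695}{82} \approx 679.21$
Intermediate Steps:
$P{\left(Z \right)} = 6 - Z$
$E{\left(U \right)} = \frac{6 - U}{U}$
$\frac{a{\left(z{\left(31 \right)} \right)}}{E{\left(-158 \right)}} = \frac{-674 - 31}{\frac{1}{-158} \left(6 - -158\right)} = \frac{-674 - 31}{\left(- \frac{1}{158}\right) \left(6 + 158\right)} = - \frac{705}{\left(- \frac{1}{158}\right) 164} = - \frac{705}{- \frac{82}{79}} = \left(-705\right) \left(- \frac{79}{82}\right) = \frac{55695}{82}$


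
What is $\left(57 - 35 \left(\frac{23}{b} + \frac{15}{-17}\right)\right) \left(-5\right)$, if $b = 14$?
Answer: $- \frac{5165}{34} \approx -151.91$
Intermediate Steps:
$\left(57 - 35 \left(\frac{23}{b} + \frac{15}{-17}\right)\right) \left(-5\right) = \left(57 - 35 \left(\frac{23}{14} + \frac{15}{-17}\right)\right) \left(-5\right) = \left(57 - 35 \left(23 \cdot \frac{1}{14} + 15 \left(- \frac{1}{17}\right)\right)\right) \left(-5\right) = \left(57 - 35 \left(\frac{23}{14} - \frac{15}{17}\right)\right) \left(-5\right) = \left(57 - \frac{905}{34}\right) \left(-5\right) = \frac{1033}{34} \left(-5\right) = - \frac{5165}{34}$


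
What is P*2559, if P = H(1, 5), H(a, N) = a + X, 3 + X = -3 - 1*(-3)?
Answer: -5118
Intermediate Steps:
X = -3 (X = -3 + (-3 - 1*(-3)) = -3 + (-3 + 3) = -3 + 0 = -3)
H(a, N) = -3 + a (H(a, N) = a - 3 = -3 + a)
P = -2 (P = -3 + 1 = -2)
P*2559 = -2*2559 = -5118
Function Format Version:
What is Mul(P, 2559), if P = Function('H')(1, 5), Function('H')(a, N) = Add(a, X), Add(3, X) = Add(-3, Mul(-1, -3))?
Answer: -5118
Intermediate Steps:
X = -3 (X = Add(-3, Add(-3, Mul(-1, -3))) = Add(-3, Add(-3, 3)) = Add(-3, 0) = -3)
Function('H')(a, N) = Add(-3, a) (Function('H')(a, N) = Add(a, -3) = Add(-3, a))
P = -2 (P = Add(-3, 1) = -2)
Mul(P, 2559) = Mul(-2, 2559) = -5118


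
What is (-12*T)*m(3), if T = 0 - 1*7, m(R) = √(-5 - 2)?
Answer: 84*I*√7 ≈ 222.24*I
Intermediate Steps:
m(R) = I*√7 (m(R) = √(-7) = I*√7)
T = -7 (T = 0 - 7 = -7)
(-12*T)*m(3) = (-12*(-7))*(I*√7) = 84*(I*√7) = 84*I*√7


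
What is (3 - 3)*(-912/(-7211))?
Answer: 0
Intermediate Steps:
(3 - 3)*(-912/(-7211)) = 0*(-912*(-1/7211)) = 0*(912/7211) = 0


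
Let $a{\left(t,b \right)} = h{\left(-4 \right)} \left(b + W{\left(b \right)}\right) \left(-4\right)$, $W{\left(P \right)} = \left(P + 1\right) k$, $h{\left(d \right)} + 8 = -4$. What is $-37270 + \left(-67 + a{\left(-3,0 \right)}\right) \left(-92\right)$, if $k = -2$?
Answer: $-22274$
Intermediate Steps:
$h{\left(d \right)} = -12$ ($h{\left(d \right)} = -8 - 4 = -12$)
$W{\left(P \right)} = -2 - 2 P$ ($W{\left(P \right)} = \left(P + 1\right) \left(-2\right) = \left(1 + P\right) \left(-2\right) = -2 - 2 P$)
$a{\left(t,b \right)} = -96 - 48 b$ ($a{\left(t,b \right)} = - 12 \left(b - \left(2 + 2 b\right)\right) \left(-4\right) = - 12 \left(-2 - b\right) \left(-4\right) = - 12 \left(8 + 4 b\right) = -96 - 48 b$)
$-37270 + \left(-67 + a{\left(-3,0 \right)}\right) \left(-92\right) = -37270 + \left(-67 - 96\right) \left(-92\right) = -37270 - -14996 = -37270 + 14996 = -22274$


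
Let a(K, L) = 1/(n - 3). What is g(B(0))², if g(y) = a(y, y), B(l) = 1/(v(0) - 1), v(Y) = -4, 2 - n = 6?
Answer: 1/49 ≈ 0.020408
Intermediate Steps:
n = -4 (n = 2 - 1*6 = 2 - 6 = -4)
a(K, L) = -⅐ (a(K, L) = 1/(-4 - 3) = 1/(-7) = -⅐)
B(l) = -⅕ (B(l) = 1/(-4 - 1) = 1/(-5) = -⅕)
g(y) = -⅐
g(B(0))² = (-⅐)² = 1/49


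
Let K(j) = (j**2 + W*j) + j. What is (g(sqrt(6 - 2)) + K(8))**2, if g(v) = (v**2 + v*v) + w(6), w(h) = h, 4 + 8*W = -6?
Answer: 5776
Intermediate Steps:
W = -5/4 (W = -1/2 + (1/8)*(-6) = -1/2 - 3/4 = -5/4 ≈ -1.2500)
K(j) = j**2 - j/4 (K(j) = (j**2 - 5*j/4) + j = j**2 - j/4)
g(v) = 6 + 2*v**2 (g(v) = (v**2 + v*v) + 6 = (v**2 + v**2) + 6 = 2*v**2 + 6 = 6 + 2*v**2)
(g(sqrt(6 - 2)) + K(8))**2 = ((6 + 2*(sqrt(6 - 2))**2) + 8*(-1/4 + 8))**2 = ((6 + 2*(sqrt(4))**2) + 8*(31/4))**2 = ((6 + 2*2**2) + 62)**2 = ((6 + 2*4) + 62)**2 = ((6 + 8) + 62)**2 = (14 + 62)**2 = 76**2 = 5776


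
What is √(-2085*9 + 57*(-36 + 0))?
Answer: 9*I*√257 ≈ 144.28*I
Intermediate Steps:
√(-2085*9 + 57*(-36 + 0)) = √(-18765 + 57*(-36)) = √(-18765 - 2052) = √(-20817) = 9*I*√257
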